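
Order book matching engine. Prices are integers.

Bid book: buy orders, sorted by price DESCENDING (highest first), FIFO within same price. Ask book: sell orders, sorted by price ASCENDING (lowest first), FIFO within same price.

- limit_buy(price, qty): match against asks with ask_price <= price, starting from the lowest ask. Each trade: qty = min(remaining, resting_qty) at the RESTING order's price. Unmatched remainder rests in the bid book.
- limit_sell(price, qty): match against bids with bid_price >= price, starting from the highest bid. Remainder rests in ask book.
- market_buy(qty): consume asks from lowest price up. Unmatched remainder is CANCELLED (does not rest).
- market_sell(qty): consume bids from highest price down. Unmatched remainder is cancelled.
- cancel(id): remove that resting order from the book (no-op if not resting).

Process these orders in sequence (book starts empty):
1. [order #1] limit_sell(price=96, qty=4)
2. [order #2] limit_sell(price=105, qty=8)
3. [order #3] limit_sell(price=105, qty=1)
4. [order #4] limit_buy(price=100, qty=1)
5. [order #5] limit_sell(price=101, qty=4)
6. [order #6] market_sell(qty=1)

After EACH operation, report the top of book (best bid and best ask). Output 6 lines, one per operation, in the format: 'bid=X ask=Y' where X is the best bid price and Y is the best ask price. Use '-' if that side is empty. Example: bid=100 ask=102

Answer: bid=- ask=96
bid=- ask=96
bid=- ask=96
bid=- ask=96
bid=- ask=96
bid=- ask=96

Derivation:
After op 1 [order #1] limit_sell(price=96, qty=4): fills=none; bids=[-] asks=[#1:4@96]
After op 2 [order #2] limit_sell(price=105, qty=8): fills=none; bids=[-] asks=[#1:4@96 #2:8@105]
After op 3 [order #3] limit_sell(price=105, qty=1): fills=none; bids=[-] asks=[#1:4@96 #2:8@105 #3:1@105]
After op 4 [order #4] limit_buy(price=100, qty=1): fills=#4x#1:1@96; bids=[-] asks=[#1:3@96 #2:8@105 #3:1@105]
After op 5 [order #5] limit_sell(price=101, qty=4): fills=none; bids=[-] asks=[#1:3@96 #5:4@101 #2:8@105 #3:1@105]
After op 6 [order #6] market_sell(qty=1): fills=none; bids=[-] asks=[#1:3@96 #5:4@101 #2:8@105 #3:1@105]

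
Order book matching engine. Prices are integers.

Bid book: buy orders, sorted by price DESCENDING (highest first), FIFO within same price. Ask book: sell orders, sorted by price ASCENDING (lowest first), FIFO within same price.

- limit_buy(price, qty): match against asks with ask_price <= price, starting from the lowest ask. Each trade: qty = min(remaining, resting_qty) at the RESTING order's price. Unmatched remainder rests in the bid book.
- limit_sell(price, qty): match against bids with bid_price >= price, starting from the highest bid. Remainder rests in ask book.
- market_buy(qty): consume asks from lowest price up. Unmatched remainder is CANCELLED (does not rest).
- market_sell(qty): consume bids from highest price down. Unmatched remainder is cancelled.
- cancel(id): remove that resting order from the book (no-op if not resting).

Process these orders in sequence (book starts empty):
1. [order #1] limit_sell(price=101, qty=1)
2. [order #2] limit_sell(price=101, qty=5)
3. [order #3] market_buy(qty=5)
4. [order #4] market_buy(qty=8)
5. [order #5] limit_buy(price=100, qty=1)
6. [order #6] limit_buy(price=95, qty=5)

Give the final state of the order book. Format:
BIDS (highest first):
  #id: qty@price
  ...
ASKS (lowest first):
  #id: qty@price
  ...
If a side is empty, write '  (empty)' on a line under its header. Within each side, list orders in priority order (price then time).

After op 1 [order #1] limit_sell(price=101, qty=1): fills=none; bids=[-] asks=[#1:1@101]
After op 2 [order #2] limit_sell(price=101, qty=5): fills=none; bids=[-] asks=[#1:1@101 #2:5@101]
After op 3 [order #3] market_buy(qty=5): fills=#3x#1:1@101 #3x#2:4@101; bids=[-] asks=[#2:1@101]
After op 4 [order #4] market_buy(qty=8): fills=#4x#2:1@101; bids=[-] asks=[-]
After op 5 [order #5] limit_buy(price=100, qty=1): fills=none; bids=[#5:1@100] asks=[-]
After op 6 [order #6] limit_buy(price=95, qty=5): fills=none; bids=[#5:1@100 #6:5@95] asks=[-]

Answer: BIDS (highest first):
  #5: 1@100
  #6: 5@95
ASKS (lowest first):
  (empty)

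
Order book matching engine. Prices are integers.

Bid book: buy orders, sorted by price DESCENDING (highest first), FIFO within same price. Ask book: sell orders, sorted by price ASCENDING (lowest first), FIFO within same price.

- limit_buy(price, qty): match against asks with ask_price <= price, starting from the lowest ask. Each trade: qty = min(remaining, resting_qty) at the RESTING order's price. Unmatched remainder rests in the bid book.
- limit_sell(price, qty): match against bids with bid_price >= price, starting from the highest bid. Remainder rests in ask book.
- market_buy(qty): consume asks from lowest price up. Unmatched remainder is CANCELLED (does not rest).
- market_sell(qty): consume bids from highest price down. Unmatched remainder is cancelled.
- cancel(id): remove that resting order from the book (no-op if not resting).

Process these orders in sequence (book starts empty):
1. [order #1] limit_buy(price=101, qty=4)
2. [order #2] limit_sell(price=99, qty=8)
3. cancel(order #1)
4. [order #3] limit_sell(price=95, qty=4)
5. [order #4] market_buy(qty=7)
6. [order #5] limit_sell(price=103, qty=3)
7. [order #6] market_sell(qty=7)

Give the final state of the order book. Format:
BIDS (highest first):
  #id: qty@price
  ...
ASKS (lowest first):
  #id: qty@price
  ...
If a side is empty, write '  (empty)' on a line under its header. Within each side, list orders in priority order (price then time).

After op 1 [order #1] limit_buy(price=101, qty=4): fills=none; bids=[#1:4@101] asks=[-]
After op 2 [order #2] limit_sell(price=99, qty=8): fills=#1x#2:4@101; bids=[-] asks=[#2:4@99]
After op 3 cancel(order #1): fills=none; bids=[-] asks=[#2:4@99]
After op 4 [order #3] limit_sell(price=95, qty=4): fills=none; bids=[-] asks=[#3:4@95 #2:4@99]
After op 5 [order #4] market_buy(qty=7): fills=#4x#3:4@95 #4x#2:3@99; bids=[-] asks=[#2:1@99]
After op 6 [order #5] limit_sell(price=103, qty=3): fills=none; bids=[-] asks=[#2:1@99 #5:3@103]
After op 7 [order #6] market_sell(qty=7): fills=none; bids=[-] asks=[#2:1@99 #5:3@103]

Answer: BIDS (highest first):
  (empty)
ASKS (lowest first):
  #2: 1@99
  #5: 3@103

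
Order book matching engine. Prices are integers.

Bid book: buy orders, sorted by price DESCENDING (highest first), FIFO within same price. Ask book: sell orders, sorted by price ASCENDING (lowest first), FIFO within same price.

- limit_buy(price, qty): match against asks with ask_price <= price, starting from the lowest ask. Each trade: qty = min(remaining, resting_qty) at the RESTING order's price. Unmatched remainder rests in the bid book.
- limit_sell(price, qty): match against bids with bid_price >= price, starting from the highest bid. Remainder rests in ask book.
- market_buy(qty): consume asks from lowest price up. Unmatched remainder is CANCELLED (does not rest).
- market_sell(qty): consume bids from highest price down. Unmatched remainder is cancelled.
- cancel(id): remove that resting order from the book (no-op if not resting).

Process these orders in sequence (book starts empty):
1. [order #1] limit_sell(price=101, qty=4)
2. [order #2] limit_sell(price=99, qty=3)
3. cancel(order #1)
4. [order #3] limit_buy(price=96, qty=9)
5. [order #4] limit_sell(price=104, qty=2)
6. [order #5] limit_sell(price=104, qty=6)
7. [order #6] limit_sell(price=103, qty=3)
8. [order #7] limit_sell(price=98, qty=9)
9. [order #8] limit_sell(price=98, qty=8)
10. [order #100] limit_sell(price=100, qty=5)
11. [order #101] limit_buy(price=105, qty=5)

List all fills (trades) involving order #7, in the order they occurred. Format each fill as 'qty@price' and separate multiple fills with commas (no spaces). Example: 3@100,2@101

After op 1 [order #1] limit_sell(price=101, qty=4): fills=none; bids=[-] asks=[#1:4@101]
After op 2 [order #2] limit_sell(price=99, qty=3): fills=none; bids=[-] asks=[#2:3@99 #1:4@101]
After op 3 cancel(order #1): fills=none; bids=[-] asks=[#2:3@99]
After op 4 [order #3] limit_buy(price=96, qty=9): fills=none; bids=[#3:9@96] asks=[#2:3@99]
After op 5 [order #4] limit_sell(price=104, qty=2): fills=none; bids=[#3:9@96] asks=[#2:3@99 #4:2@104]
After op 6 [order #5] limit_sell(price=104, qty=6): fills=none; bids=[#3:9@96] asks=[#2:3@99 #4:2@104 #5:6@104]
After op 7 [order #6] limit_sell(price=103, qty=3): fills=none; bids=[#3:9@96] asks=[#2:3@99 #6:3@103 #4:2@104 #5:6@104]
After op 8 [order #7] limit_sell(price=98, qty=9): fills=none; bids=[#3:9@96] asks=[#7:9@98 #2:3@99 #6:3@103 #4:2@104 #5:6@104]
After op 9 [order #8] limit_sell(price=98, qty=8): fills=none; bids=[#3:9@96] asks=[#7:9@98 #8:8@98 #2:3@99 #6:3@103 #4:2@104 #5:6@104]
After op 10 [order #100] limit_sell(price=100, qty=5): fills=none; bids=[#3:9@96] asks=[#7:9@98 #8:8@98 #2:3@99 #100:5@100 #6:3@103 #4:2@104 #5:6@104]
After op 11 [order #101] limit_buy(price=105, qty=5): fills=#101x#7:5@98; bids=[#3:9@96] asks=[#7:4@98 #8:8@98 #2:3@99 #100:5@100 #6:3@103 #4:2@104 #5:6@104]

Answer: 5@98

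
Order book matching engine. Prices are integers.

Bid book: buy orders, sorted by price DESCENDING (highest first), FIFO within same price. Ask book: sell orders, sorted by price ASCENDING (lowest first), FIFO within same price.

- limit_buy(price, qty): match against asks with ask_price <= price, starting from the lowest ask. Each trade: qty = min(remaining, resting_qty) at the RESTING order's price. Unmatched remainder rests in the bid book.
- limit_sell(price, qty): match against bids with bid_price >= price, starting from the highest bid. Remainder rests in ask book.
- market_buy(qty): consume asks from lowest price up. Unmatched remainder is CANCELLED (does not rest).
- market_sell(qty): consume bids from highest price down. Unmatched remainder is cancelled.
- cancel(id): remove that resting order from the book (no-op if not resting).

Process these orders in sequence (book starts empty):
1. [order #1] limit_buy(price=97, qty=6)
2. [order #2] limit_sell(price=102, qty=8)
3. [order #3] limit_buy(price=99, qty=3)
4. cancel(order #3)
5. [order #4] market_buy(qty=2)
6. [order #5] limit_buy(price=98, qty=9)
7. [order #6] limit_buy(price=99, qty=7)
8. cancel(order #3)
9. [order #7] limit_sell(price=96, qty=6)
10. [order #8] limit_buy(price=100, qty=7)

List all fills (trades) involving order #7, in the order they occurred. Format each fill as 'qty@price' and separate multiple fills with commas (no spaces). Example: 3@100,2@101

Answer: 6@99

Derivation:
After op 1 [order #1] limit_buy(price=97, qty=6): fills=none; bids=[#1:6@97] asks=[-]
After op 2 [order #2] limit_sell(price=102, qty=8): fills=none; bids=[#1:6@97] asks=[#2:8@102]
After op 3 [order #3] limit_buy(price=99, qty=3): fills=none; bids=[#3:3@99 #1:6@97] asks=[#2:8@102]
After op 4 cancel(order #3): fills=none; bids=[#1:6@97] asks=[#2:8@102]
After op 5 [order #4] market_buy(qty=2): fills=#4x#2:2@102; bids=[#1:6@97] asks=[#2:6@102]
After op 6 [order #5] limit_buy(price=98, qty=9): fills=none; bids=[#5:9@98 #1:6@97] asks=[#2:6@102]
After op 7 [order #6] limit_buy(price=99, qty=7): fills=none; bids=[#6:7@99 #5:9@98 #1:6@97] asks=[#2:6@102]
After op 8 cancel(order #3): fills=none; bids=[#6:7@99 #5:9@98 #1:6@97] asks=[#2:6@102]
After op 9 [order #7] limit_sell(price=96, qty=6): fills=#6x#7:6@99; bids=[#6:1@99 #5:9@98 #1:6@97] asks=[#2:6@102]
After op 10 [order #8] limit_buy(price=100, qty=7): fills=none; bids=[#8:7@100 #6:1@99 #5:9@98 #1:6@97] asks=[#2:6@102]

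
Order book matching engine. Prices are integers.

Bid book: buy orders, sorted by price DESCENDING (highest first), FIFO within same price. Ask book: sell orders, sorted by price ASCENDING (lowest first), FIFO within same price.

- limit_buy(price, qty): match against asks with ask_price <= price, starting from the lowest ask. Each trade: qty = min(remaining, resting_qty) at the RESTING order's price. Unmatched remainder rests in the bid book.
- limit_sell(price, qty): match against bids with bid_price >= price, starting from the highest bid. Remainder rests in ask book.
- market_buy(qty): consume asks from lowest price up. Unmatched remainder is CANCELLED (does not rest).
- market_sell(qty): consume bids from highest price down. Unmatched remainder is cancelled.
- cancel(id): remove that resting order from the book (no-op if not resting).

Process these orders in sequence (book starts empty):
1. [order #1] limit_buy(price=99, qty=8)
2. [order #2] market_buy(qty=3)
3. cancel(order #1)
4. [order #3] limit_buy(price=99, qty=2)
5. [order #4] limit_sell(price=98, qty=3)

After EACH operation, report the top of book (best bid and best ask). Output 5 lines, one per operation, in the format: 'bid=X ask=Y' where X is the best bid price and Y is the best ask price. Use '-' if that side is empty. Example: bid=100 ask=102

Answer: bid=99 ask=-
bid=99 ask=-
bid=- ask=-
bid=99 ask=-
bid=- ask=98

Derivation:
After op 1 [order #1] limit_buy(price=99, qty=8): fills=none; bids=[#1:8@99] asks=[-]
After op 2 [order #2] market_buy(qty=3): fills=none; bids=[#1:8@99] asks=[-]
After op 3 cancel(order #1): fills=none; bids=[-] asks=[-]
After op 4 [order #3] limit_buy(price=99, qty=2): fills=none; bids=[#3:2@99] asks=[-]
After op 5 [order #4] limit_sell(price=98, qty=3): fills=#3x#4:2@99; bids=[-] asks=[#4:1@98]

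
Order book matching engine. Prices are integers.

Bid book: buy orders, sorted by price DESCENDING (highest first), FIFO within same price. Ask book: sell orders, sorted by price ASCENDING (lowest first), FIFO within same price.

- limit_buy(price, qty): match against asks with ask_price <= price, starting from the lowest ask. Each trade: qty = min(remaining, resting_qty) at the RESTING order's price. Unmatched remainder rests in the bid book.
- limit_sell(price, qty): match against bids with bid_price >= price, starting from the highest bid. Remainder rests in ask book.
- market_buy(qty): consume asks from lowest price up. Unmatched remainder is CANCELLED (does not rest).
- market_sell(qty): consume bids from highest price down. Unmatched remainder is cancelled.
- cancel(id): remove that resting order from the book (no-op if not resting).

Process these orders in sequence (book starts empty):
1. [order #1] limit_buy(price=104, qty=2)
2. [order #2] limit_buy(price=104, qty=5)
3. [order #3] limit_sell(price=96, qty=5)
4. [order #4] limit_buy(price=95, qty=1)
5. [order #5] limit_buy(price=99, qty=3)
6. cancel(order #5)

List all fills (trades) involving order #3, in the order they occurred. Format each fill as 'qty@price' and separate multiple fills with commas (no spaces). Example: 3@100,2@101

Answer: 2@104,3@104

Derivation:
After op 1 [order #1] limit_buy(price=104, qty=2): fills=none; bids=[#1:2@104] asks=[-]
After op 2 [order #2] limit_buy(price=104, qty=5): fills=none; bids=[#1:2@104 #2:5@104] asks=[-]
After op 3 [order #3] limit_sell(price=96, qty=5): fills=#1x#3:2@104 #2x#3:3@104; bids=[#2:2@104] asks=[-]
After op 4 [order #4] limit_buy(price=95, qty=1): fills=none; bids=[#2:2@104 #4:1@95] asks=[-]
After op 5 [order #5] limit_buy(price=99, qty=3): fills=none; bids=[#2:2@104 #5:3@99 #4:1@95] asks=[-]
After op 6 cancel(order #5): fills=none; bids=[#2:2@104 #4:1@95] asks=[-]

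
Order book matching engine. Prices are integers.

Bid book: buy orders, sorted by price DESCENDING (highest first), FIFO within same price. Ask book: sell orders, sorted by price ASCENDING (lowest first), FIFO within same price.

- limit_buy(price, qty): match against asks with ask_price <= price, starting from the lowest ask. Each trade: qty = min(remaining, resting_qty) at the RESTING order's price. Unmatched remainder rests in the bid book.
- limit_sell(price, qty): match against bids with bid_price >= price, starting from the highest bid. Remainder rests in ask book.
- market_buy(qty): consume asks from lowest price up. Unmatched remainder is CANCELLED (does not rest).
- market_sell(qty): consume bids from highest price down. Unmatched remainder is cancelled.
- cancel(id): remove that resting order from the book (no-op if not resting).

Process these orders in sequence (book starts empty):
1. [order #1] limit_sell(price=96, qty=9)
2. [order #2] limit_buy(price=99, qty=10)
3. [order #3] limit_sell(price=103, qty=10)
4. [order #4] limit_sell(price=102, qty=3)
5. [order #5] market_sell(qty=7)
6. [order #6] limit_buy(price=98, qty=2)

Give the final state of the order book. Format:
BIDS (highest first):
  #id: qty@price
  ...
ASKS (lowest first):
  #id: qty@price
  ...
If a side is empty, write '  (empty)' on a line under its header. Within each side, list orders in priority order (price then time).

After op 1 [order #1] limit_sell(price=96, qty=9): fills=none; bids=[-] asks=[#1:9@96]
After op 2 [order #2] limit_buy(price=99, qty=10): fills=#2x#1:9@96; bids=[#2:1@99] asks=[-]
After op 3 [order #3] limit_sell(price=103, qty=10): fills=none; bids=[#2:1@99] asks=[#3:10@103]
After op 4 [order #4] limit_sell(price=102, qty=3): fills=none; bids=[#2:1@99] asks=[#4:3@102 #3:10@103]
After op 5 [order #5] market_sell(qty=7): fills=#2x#5:1@99; bids=[-] asks=[#4:3@102 #3:10@103]
After op 6 [order #6] limit_buy(price=98, qty=2): fills=none; bids=[#6:2@98] asks=[#4:3@102 #3:10@103]

Answer: BIDS (highest first):
  #6: 2@98
ASKS (lowest first):
  #4: 3@102
  #3: 10@103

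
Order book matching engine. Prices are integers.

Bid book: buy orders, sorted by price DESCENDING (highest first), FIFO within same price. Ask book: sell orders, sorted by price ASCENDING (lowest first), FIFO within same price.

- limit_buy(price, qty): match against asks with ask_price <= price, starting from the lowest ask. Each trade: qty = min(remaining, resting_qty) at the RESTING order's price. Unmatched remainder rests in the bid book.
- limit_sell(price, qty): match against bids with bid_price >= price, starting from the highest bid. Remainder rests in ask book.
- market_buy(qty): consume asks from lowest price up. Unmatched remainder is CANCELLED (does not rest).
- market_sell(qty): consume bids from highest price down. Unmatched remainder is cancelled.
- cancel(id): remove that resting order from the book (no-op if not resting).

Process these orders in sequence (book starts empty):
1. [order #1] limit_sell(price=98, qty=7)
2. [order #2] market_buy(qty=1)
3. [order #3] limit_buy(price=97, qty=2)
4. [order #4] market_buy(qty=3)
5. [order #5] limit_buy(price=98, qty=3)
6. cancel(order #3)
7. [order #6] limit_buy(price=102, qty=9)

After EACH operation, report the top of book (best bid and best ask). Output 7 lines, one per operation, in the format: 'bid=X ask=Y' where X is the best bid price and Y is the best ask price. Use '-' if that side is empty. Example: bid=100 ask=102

After op 1 [order #1] limit_sell(price=98, qty=7): fills=none; bids=[-] asks=[#1:7@98]
After op 2 [order #2] market_buy(qty=1): fills=#2x#1:1@98; bids=[-] asks=[#1:6@98]
After op 3 [order #3] limit_buy(price=97, qty=2): fills=none; bids=[#3:2@97] asks=[#1:6@98]
After op 4 [order #4] market_buy(qty=3): fills=#4x#1:3@98; bids=[#3:2@97] asks=[#1:3@98]
After op 5 [order #5] limit_buy(price=98, qty=3): fills=#5x#1:3@98; bids=[#3:2@97] asks=[-]
After op 6 cancel(order #3): fills=none; bids=[-] asks=[-]
After op 7 [order #6] limit_buy(price=102, qty=9): fills=none; bids=[#6:9@102] asks=[-]

Answer: bid=- ask=98
bid=- ask=98
bid=97 ask=98
bid=97 ask=98
bid=97 ask=-
bid=- ask=-
bid=102 ask=-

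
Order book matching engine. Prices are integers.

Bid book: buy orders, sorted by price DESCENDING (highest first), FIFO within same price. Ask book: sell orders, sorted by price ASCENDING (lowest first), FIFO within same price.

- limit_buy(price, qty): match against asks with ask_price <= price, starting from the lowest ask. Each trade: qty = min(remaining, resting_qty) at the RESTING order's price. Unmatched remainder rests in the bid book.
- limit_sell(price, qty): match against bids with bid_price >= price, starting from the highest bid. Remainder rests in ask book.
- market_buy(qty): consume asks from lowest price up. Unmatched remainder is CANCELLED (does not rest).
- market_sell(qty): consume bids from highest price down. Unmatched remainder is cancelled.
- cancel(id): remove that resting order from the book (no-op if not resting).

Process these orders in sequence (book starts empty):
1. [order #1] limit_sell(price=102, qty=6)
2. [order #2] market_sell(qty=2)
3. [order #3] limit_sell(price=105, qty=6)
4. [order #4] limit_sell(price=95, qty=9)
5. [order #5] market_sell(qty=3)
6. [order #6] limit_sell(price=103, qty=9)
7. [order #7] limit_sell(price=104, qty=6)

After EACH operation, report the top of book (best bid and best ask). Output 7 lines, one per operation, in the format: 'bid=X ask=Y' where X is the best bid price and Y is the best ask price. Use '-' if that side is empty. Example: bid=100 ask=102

Answer: bid=- ask=102
bid=- ask=102
bid=- ask=102
bid=- ask=95
bid=- ask=95
bid=- ask=95
bid=- ask=95

Derivation:
After op 1 [order #1] limit_sell(price=102, qty=6): fills=none; bids=[-] asks=[#1:6@102]
After op 2 [order #2] market_sell(qty=2): fills=none; bids=[-] asks=[#1:6@102]
After op 3 [order #3] limit_sell(price=105, qty=6): fills=none; bids=[-] asks=[#1:6@102 #3:6@105]
After op 4 [order #4] limit_sell(price=95, qty=9): fills=none; bids=[-] asks=[#4:9@95 #1:6@102 #3:6@105]
After op 5 [order #5] market_sell(qty=3): fills=none; bids=[-] asks=[#4:9@95 #1:6@102 #3:6@105]
After op 6 [order #6] limit_sell(price=103, qty=9): fills=none; bids=[-] asks=[#4:9@95 #1:6@102 #6:9@103 #3:6@105]
After op 7 [order #7] limit_sell(price=104, qty=6): fills=none; bids=[-] asks=[#4:9@95 #1:6@102 #6:9@103 #7:6@104 #3:6@105]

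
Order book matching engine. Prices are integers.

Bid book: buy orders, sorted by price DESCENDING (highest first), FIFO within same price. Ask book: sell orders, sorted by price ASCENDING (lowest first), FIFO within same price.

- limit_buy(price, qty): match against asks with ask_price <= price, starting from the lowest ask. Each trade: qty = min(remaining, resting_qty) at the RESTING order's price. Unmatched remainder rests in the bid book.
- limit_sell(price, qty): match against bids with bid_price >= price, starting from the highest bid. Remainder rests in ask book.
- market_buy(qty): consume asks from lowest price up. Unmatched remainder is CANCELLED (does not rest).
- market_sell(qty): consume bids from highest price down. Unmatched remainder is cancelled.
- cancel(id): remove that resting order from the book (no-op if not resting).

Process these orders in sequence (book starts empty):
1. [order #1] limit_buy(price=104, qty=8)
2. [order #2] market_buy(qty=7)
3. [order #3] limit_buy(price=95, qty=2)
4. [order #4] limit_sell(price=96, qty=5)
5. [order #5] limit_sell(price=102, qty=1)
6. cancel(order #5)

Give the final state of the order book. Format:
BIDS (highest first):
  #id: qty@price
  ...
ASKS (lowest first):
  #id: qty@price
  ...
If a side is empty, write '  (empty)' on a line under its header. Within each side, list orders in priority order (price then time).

Answer: BIDS (highest first):
  #1: 2@104
  #3: 2@95
ASKS (lowest first):
  (empty)

Derivation:
After op 1 [order #1] limit_buy(price=104, qty=8): fills=none; bids=[#1:8@104] asks=[-]
After op 2 [order #2] market_buy(qty=7): fills=none; bids=[#1:8@104] asks=[-]
After op 3 [order #3] limit_buy(price=95, qty=2): fills=none; bids=[#1:8@104 #3:2@95] asks=[-]
After op 4 [order #4] limit_sell(price=96, qty=5): fills=#1x#4:5@104; bids=[#1:3@104 #3:2@95] asks=[-]
After op 5 [order #5] limit_sell(price=102, qty=1): fills=#1x#5:1@104; bids=[#1:2@104 #3:2@95] asks=[-]
After op 6 cancel(order #5): fills=none; bids=[#1:2@104 #3:2@95] asks=[-]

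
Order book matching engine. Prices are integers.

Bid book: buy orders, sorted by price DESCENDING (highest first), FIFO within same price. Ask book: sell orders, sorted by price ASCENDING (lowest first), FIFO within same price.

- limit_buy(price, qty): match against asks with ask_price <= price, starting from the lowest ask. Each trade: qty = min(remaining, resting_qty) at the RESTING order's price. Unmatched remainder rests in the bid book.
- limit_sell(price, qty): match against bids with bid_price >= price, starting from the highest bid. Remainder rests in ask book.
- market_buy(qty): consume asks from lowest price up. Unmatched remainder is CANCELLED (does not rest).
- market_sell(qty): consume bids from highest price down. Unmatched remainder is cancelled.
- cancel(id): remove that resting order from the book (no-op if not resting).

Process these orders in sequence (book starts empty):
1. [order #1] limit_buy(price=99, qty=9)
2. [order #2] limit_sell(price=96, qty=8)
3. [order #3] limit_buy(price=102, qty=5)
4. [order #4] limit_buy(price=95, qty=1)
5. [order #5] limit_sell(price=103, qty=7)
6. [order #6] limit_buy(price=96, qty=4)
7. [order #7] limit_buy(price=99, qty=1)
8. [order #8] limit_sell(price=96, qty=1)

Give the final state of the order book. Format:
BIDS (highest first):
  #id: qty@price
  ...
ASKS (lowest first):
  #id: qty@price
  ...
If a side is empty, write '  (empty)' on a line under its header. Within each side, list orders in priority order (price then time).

After op 1 [order #1] limit_buy(price=99, qty=9): fills=none; bids=[#1:9@99] asks=[-]
After op 2 [order #2] limit_sell(price=96, qty=8): fills=#1x#2:8@99; bids=[#1:1@99] asks=[-]
After op 3 [order #3] limit_buy(price=102, qty=5): fills=none; bids=[#3:5@102 #1:1@99] asks=[-]
After op 4 [order #4] limit_buy(price=95, qty=1): fills=none; bids=[#3:5@102 #1:1@99 #4:1@95] asks=[-]
After op 5 [order #5] limit_sell(price=103, qty=7): fills=none; bids=[#3:5@102 #1:1@99 #4:1@95] asks=[#5:7@103]
After op 6 [order #6] limit_buy(price=96, qty=4): fills=none; bids=[#3:5@102 #1:1@99 #6:4@96 #4:1@95] asks=[#5:7@103]
After op 7 [order #7] limit_buy(price=99, qty=1): fills=none; bids=[#3:5@102 #1:1@99 #7:1@99 #6:4@96 #4:1@95] asks=[#5:7@103]
After op 8 [order #8] limit_sell(price=96, qty=1): fills=#3x#8:1@102; bids=[#3:4@102 #1:1@99 #7:1@99 #6:4@96 #4:1@95] asks=[#5:7@103]

Answer: BIDS (highest first):
  #3: 4@102
  #1: 1@99
  #7: 1@99
  #6: 4@96
  #4: 1@95
ASKS (lowest first):
  #5: 7@103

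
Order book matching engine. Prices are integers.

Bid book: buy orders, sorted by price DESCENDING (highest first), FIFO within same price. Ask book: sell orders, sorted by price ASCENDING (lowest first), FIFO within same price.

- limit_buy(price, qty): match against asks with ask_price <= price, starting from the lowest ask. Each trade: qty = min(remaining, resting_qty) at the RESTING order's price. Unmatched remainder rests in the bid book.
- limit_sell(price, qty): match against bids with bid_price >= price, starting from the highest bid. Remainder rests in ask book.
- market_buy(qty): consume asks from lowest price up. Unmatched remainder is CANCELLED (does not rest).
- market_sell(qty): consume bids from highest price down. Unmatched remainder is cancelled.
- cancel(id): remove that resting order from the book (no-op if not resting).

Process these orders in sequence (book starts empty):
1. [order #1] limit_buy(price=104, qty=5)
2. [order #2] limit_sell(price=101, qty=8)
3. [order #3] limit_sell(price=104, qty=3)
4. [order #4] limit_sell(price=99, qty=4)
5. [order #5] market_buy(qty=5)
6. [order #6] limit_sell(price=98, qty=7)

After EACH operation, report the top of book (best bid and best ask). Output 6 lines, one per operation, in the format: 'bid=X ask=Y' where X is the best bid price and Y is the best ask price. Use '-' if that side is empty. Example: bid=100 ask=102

Answer: bid=104 ask=-
bid=- ask=101
bid=- ask=101
bid=- ask=99
bid=- ask=101
bid=- ask=98

Derivation:
After op 1 [order #1] limit_buy(price=104, qty=5): fills=none; bids=[#1:5@104] asks=[-]
After op 2 [order #2] limit_sell(price=101, qty=8): fills=#1x#2:5@104; bids=[-] asks=[#2:3@101]
After op 3 [order #3] limit_sell(price=104, qty=3): fills=none; bids=[-] asks=[#2:3@101 #3:3@104]
After op 4 [order #4] limit_sell(price=99, qty=4): fills=none; bids=[-] asks=[#4:4@99 #2:3@101 #3:3@104]
After op 5 [order #5] market_buy(qty=5): fills=#5x#4:4@99 #5x#2:1@101; bids=[-] asks=[#2:2@101 #3:3@104]
After op 6 [order #6] limit_sell(price=98, qty=7): fills=none; bids=[-] asks=[#6:7@98 #2:2@101 #3:3@104]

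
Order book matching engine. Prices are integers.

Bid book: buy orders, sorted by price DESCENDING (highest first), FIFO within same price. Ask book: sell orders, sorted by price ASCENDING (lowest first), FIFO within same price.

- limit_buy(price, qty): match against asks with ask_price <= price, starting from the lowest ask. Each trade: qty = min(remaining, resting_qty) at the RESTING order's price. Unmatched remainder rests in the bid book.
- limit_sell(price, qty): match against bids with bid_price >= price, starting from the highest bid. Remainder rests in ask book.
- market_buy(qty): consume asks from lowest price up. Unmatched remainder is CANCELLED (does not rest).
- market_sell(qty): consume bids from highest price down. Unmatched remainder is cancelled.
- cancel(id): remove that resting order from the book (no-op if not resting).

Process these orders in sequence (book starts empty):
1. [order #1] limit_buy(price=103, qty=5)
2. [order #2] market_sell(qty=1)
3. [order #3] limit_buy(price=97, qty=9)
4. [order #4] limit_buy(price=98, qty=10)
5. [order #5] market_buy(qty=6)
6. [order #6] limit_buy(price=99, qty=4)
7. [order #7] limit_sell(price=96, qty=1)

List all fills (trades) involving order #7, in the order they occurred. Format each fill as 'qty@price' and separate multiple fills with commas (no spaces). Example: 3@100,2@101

After op 1 [order #1] limit_buy(price=103, qty=5): fills=none; bids=[#1:5@103] asks=[-]
After op 2 [order #2] market_sell(qty=1): fills=#1x#2:1@103; bids=[#1:4@103] asks=[-]
After op 3 [order #3] limit_buy(price=97, qty=9): fills=none; bids=[#1:4@103 #3:9@97] asks=[-]
After op 4 [order #4] limit_buy(price=98, qty=10): fills=none; bids=[#1:4@103 #4:10@98 #3:9@97] asks=[-]
After op 5 [order #5] market_buy(qty=6): fills=none; bids=[#1:4@103 #4:10@98 #3:9@97] asks=[-]
After op 6 [order #6] limit_buy(price=99, qty=4): fills=none; bids=[#1:4@103 #6:4@99 #4:10@98 #3:9@97] asks=[-]
After op 7 [order #7] limit_sell(price=96, qty=1): fills=#1x#7:1@103; bids=[#1:3@103 #6:4@99 #4:10@98 #3:9@97] asks=[-]

Answer: 1@103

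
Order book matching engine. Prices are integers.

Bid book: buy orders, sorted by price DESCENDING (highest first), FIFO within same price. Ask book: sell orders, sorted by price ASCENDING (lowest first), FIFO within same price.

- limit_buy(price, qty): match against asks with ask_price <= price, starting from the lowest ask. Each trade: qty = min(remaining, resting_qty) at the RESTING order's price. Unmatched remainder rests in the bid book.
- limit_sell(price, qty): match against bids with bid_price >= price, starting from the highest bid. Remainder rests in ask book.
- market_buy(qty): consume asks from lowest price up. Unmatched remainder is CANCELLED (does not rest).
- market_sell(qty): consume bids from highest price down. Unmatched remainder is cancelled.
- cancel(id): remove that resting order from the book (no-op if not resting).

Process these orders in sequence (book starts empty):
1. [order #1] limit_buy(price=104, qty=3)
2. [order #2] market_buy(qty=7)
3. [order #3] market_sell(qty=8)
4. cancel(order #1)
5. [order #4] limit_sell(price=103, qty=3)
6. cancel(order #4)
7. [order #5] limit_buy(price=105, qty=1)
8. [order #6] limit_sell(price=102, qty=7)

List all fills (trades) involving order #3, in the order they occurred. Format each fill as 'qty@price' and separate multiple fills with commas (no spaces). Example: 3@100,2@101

After op 1 [order #1] limit_buy(price=104, qty=3): fills=none; bids=[#1:3@104] asks=[-]
After op 2 [order #2] market_buy(qty=7): fills=none; bids=[#1:3@104] asks=[-]
After op 3 [order #3] market_sell(qty=8): fills=#1x#3:3@104; bids=[-] asks=[-]
After op 4 cancel(order #1): fills=none; bids=[-] asks=[-]
After op 5 [order #4] limit_sell(price=103, qty=3): fills=none; bids=[-] asks=[#4:3@103]
After op 6 cancel(order #4): fills=none; bids=[-] asks=[-]
After op 7 [order #5] limit_buy(price=105, qty=1): fills=none; bids=[#5:1@105] asks=[-]
After op 8 [order #6] limit_sell(price=102, qty=7): fills=#5x#6:1@105; bids=[-] asks=[#6:6@102]

Answer: 3@104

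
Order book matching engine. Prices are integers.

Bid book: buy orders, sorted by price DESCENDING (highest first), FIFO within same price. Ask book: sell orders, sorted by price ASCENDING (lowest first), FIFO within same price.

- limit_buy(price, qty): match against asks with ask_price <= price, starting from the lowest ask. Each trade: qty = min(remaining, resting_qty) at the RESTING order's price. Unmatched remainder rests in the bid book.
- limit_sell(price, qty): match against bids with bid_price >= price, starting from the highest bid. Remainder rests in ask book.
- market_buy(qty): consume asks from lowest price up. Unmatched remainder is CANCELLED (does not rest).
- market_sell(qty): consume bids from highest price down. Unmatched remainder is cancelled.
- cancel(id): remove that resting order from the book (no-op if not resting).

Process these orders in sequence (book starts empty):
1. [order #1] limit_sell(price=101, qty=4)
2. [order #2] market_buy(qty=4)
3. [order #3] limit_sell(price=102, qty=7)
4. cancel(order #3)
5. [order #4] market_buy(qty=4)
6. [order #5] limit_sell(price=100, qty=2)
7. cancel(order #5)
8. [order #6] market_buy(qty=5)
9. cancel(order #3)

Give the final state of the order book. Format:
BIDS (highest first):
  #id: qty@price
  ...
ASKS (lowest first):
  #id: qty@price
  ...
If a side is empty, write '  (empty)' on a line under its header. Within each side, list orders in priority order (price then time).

After op 1 [order #1] limit_sell(price=101, qty=4): fills=none; bids=[-] asks=[#1:4@101]
After op 2 [order #2] market_buy(qty=4): fills=#2x#1:4@101; bids=[-] asks=[-]
After op 3 [order #3] limit_sell(price=102, qty=7): fills=none; bids=[-] asks=[#3:7@102]
After op 4 cancel(order #3): fills=none; bids=[-] asks=[-]
After op 5 [order #4] market_buy(qty=4): fills=none; bids=[-] asks=[-]
After op 6 [order #5] limit_sell(price=100, qty=2): fills=none; bids=[-] asks=[#5:2@100]
After op 7 cancel(order #5): fills=none; bids=[-] asks=[-]
After op 8 [order #6] market_buy(qty=5): fills=none; bids=[-] asks=[-]
After op 9 cancel(order #3): fills=none; bids=[-] asks=[-]

Answer: BIDS (highest first):
  (empty)
ASKS (lowest first):
  (empty)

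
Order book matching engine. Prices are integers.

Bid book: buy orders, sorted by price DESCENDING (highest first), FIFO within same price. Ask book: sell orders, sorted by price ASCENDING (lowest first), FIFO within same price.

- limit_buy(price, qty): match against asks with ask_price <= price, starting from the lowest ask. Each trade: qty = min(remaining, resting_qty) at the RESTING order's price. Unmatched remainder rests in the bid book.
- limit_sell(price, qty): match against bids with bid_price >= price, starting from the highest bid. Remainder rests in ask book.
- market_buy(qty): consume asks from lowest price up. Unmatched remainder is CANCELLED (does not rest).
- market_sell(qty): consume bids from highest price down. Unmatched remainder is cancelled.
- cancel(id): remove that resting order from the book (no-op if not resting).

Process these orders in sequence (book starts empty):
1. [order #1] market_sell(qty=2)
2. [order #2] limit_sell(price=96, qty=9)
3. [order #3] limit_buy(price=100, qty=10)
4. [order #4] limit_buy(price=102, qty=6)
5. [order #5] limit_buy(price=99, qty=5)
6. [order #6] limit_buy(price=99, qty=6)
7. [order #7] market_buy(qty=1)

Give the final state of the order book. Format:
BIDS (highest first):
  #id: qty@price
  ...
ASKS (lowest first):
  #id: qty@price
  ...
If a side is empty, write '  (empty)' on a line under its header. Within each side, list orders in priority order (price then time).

Answer: BIDS (highest first):
  #4: 6@102
  #3: 1@100
  #5: 5@99
  #6: 6@99
ASKS (lowest first):
  (empty)

Derivation:
After op 1 [order #1] market_sell(qty=2): fills=none; bids=[-] asks=[-]
After op 2 [order #2] limit_sell(price=96, qty=9): fills=none; bids=[-] asks=[#2:9@96]
After op 3 [order #3] limit_buy(price=100, qty=10): fills=#3x#2:9@96; bids=[#3:1@100] asks=[-]
After op 4 [order #4] limit_buy(price=102, qty=6): fills=none; bids=[#4:6@102 #3:1@100] asks=[-]
After op 5 [order #5] limit_buy(price=99, qty=5): fills=none; bids=[#4:6@102 #3:1@100 #5:5@99] asks=[-]
After op 6 [order #6] limit_buy(price=99, qty=6): fills=none; bids=[#4:6@102 #3:1@100 #5:5@99 #6:6@99] asks=[-]
After op 7 [order #7] market_buy(qty=1): fills=none; bids=[#4:6@102 #3:1@100 #5:5@99 #6:6@99] asks=[-]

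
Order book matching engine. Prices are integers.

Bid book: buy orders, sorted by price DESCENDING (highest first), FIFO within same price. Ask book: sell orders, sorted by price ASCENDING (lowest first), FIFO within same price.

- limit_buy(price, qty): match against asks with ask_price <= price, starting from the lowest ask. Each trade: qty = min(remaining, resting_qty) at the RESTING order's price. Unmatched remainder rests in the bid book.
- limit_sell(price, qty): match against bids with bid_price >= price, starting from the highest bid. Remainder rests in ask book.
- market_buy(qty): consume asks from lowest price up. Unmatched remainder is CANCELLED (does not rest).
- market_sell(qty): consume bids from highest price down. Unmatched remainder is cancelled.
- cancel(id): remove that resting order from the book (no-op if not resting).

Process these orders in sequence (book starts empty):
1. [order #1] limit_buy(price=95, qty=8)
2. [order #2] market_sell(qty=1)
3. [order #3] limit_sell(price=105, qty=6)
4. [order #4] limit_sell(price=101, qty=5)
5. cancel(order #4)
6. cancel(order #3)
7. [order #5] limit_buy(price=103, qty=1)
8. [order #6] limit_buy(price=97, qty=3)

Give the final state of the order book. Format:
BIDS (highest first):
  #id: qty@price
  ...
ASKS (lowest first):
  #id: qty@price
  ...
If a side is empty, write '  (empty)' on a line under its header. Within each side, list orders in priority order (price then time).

After op 1 [order #1] limit_buy(price=95, qty=8): fills=none; bids=[#1:8@95] asks=[-]
After op 2 [order #2] market_sell(qty=1): fills=#1x#2:1@95; bids=[#1:7@95] asks=[-]
After op 3 [order #3] limit_sell(price=105, qty=6): fills=none; bids=[#1:7@95] asks=[#3:6@105]
After op 4 [order #4] limit_sell(price=101, qty=5): fills=none; bids=[#1:7@95] asks=[#4:5@101 #3:6@105]
After op 5 cancel(order #4): fills=none; bids=[#1:7@95] asks=[#3:6@105]
After op 6 cancel(order #3): fills=none; bids=[#1:7@95] asks=[-]
After op 7 [order #5] limit_buy(price=103, qty=1): fills=none; bids=[#5:1@103 #1:7@95] asks=[-]
After op 8 [order #6] limit_buy(price=97, qty=3): fills=none; bids=[#5:1@103 #6:3@97 #1:7@95] asks=[-]

Answer: BIDS (highest first):
  #5: 1@103
  #6: 3@97
  #1: 7@95
ASKS (lowest first):
  (empty)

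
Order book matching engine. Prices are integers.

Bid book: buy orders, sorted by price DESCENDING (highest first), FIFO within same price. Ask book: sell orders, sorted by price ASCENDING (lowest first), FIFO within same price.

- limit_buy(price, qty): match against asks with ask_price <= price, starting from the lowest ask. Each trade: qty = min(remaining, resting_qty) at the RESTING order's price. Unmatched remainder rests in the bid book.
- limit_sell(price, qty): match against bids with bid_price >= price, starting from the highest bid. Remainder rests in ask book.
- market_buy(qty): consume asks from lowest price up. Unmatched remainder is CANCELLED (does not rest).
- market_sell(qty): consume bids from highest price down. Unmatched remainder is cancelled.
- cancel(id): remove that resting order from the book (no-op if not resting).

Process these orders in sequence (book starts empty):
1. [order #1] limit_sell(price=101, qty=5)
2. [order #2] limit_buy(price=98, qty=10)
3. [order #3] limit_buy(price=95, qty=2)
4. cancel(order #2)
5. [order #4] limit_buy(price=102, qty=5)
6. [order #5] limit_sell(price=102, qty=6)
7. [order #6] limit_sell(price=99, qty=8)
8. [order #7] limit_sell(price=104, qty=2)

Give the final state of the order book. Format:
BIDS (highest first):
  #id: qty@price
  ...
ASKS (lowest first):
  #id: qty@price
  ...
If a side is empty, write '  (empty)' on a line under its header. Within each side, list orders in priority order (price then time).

Answer: BIDS (highest first):
  #3: 2@95
ASKS (lowest first):
  #6: 8@99
  #5: 6@102
  #7: 2@104

Derivation:
After op 1 [order #1] limit_sell(price=101, qty=5): fills=none; bids=[-] asks=[#1:5@101]
After op 2 [order #2] limit_buy(price=98, qty=10): fills=none; bids=[#2:10@98] asks=[#1:5@101]
After op 3 [order #3] limit_buy(price=95, qty=2): fills=none; bids=[#2:10@98 #3:2@95] asks=[#1:5@101]
After op 4 cancel(order #2): fills=none; bids=[#3:2@95] asks=[#1:5@101]
After op 5 [order #4] limit_buy(price=102, qty=5): fills=#4x#1:5@101; bids=[#3:2@95] asks=[-]
After op 6 [order #5] limit_sell(price=102, qty=6): fills=none; bids=[#3:2@95] asks=[#5:6@102]
After op 7 [order #6] limit_sell(price=99, qty=8): fills=none; bids=[#3:2@95] asks=[#6:8@99 #5:6@102]
After op 8 [order #7] limit_sell(price=104, qty=2): fills=none; bids=[#3:2@95] asks=[#6:8@99 #5:6@102 #7:2@104]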